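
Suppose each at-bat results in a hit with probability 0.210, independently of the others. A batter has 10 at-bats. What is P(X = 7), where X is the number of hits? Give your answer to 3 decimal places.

0.001

X ~ Binomial(n=10, p=0.21).
P(X=7) = C(10,7) · p^7 · (1−p)^3
= 120 · 1.8011e-05 · 0.49304 = 0.00107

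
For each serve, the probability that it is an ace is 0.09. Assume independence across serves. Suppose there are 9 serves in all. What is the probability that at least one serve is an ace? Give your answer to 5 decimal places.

P(at least one) = 1 − P(none) = 1 − (1 − 0.09)^9
= 1 − 0.4279298 = 0.5720702

0.57207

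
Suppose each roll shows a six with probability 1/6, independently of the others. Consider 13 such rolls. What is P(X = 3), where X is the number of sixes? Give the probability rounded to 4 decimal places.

0.2138

X ~ Binomial(n=13, p=0.166667).
P(X=3) = C(13,3) · p^3 · (1−p)^10
= 286 · 0.0046296 · 0.16151 = 0.213845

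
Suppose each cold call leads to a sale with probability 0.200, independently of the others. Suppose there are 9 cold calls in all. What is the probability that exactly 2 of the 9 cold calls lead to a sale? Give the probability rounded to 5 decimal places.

X ~ Binomial(n=9, p=0.20).
P(X=2) = C(9,2) · p^2 · (1−p)^7
= 36 · 0.04 · 0.20972 = 0.3019899

0.30199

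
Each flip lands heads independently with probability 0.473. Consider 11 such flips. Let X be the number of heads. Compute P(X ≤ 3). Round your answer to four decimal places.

X ~ Binomial(11, 0.473); P(X ≤ 3) = Σ C(11,k) p^k (1−p)^(11−k) over k:
  k=0: C(11,0)·0.473^0·0.527^11 = 0.000871
  k=1: C(11,1)·0.473^1·0.527^10 = 0.008597
  k=2: C(11,2)·0.473^2·0.527^9 = 0.038582
  k=3: C(11,3)·0.473^3·0.527^8 = 0.103885
Total = 0.151935

0.1519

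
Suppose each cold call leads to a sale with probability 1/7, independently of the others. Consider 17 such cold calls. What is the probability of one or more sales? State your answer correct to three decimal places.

P(at least one) = 1 − P(none) = 1 − (1 − 0.142857)^17
= 1 − 0.07276 = 0.92724

0.927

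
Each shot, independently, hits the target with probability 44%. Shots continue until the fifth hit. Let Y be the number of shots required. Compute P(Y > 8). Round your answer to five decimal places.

Needing more than 8 shots ⇔ fewer than 5 successes in the first 8. With X ~ Binomial(8, 0.44), P(Y > 8) = P(X ≤ 4).
  k=0: C(8,0)·0.44^0·0.56^8 = 0.0096717
  k=1: C(8,1)·0.44^1·0.56^7 = 0.0607937
  k=2: C(8,2)·0.44^2·0.56^6 = 0.1671828
  k=3: C(8,3)·0.44^3·0.56^5 = 0.2627158
  k=4: C(8,4)·0.44^4·0.56^4 = 0.2580244
P(X ≤ 4) = 0.7583885

0.75839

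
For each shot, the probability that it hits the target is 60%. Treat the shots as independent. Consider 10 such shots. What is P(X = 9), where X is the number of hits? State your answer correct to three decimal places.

X ~ Binomial(n=10, p=0.60).
P(X=9) = C(10,9) · p^9 · (1−p)^1
= 10 · 0.010078 · 0.4 = 0.04031

0.040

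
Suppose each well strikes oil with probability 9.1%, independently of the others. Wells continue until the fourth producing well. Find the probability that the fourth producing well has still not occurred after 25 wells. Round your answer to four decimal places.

0.8117

Needing more than 25 wells ⇔ fewer than 4 successes in the first 25. With X ~ Binomial(25, 0.091), P(Y > 25) = P(X ≤ 3).
  k=0: C(25,0)·0.091^0·0.909^25 = 0.092066
  k=1: C(25,1)·0.091^1·0.909^24 = 0.230417
  k=2: C(25,2)·0.091^2·0.909^23 = 0.276805
  k=3: C(25,3)·0.091^3·0.909^22 = 0.212450
P(X ≤ 3) = 0.811738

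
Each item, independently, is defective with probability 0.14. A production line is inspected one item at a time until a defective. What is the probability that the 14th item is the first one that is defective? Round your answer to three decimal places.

0.020

Geometric (trials to first success), p = 0.14.
P(Y = 14) = (1−p)^13 · p = 0.14076 · 0.14 = 0.01971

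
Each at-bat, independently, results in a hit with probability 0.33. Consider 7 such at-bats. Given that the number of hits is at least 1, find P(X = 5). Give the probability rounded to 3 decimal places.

X ~ Binomial(7, 0.33). Want P(X=5 | X≥1) = P(X=5) / P(X≥1).
P(X=5) = C(7,5)·0.33^5·0.67^2 = 0.03689
P(X≥1) = 1 − 0.06061 = 0.93939
Ratio = 0.03689 / 0.93939 = 0.03927

0.039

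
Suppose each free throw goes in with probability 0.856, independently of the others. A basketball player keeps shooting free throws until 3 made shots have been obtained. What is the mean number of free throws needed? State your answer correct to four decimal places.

3.5047

Y = total free throws until the third success; negative binomial with r=3, p=0.856.
E[Y] = r / p = 3 / 0.856 = 3.504673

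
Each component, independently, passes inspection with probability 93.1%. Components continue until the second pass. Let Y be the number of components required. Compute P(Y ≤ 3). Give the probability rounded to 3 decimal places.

0.986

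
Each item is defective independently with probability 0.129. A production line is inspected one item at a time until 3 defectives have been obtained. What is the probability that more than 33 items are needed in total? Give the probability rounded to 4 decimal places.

Needing more than 33 items ⇔ fewer than 3 successes in the first 33. With X ~ Binomial(33, 0.129), P(Y > 33) = P(X ≤ 2).
  k=0: C(33,0)·0.129^0·0.871^33 = 0.010486
  k=1: C(33,1)·0.129^1·0.871^32 = 0.051249
  k=2: C(33,2)·0.129^2·0.871^31 = 0.121444
P(X ≤ 2) = 0.183179

0.1832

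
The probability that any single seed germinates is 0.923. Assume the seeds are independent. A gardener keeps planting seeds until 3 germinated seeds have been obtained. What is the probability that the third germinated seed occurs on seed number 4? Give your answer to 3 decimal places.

Y = trial on which the third success occurs; negative binomial, r=3, p=0.923.
P(Y=4) = C(3,2) · p^3 · (1−p)^1
= 3 · 0.78633 · 0.077 = 0.18164

0.182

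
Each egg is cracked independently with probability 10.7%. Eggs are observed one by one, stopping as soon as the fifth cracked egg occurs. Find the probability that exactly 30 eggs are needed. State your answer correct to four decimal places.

Y = trial on which the fifth success occurs; negative binomial, r=5, p=0.107.
P(Y=30) = C(29,4) · p^5 · (1−p)^25
= 23751 · 1.4026e-05 · 0.059059 = 0.019674

0.0197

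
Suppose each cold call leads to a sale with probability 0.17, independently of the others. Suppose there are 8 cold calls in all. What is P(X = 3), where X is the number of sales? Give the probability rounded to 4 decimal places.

X ~ Binomial(n=8, p=0.17).
P(X=3) = C(8,3) · p^3 · (1−p)^5
= 56 · 0.004913 · 0.3939 = 0.108374

0.1084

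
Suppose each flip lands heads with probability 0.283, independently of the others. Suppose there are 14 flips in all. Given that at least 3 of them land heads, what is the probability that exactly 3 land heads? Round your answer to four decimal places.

0.2643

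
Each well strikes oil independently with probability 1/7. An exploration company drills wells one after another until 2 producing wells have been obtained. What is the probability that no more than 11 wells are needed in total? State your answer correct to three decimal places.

Finishing within 11 wells ⇔ at least 2 successes in the first 11. With X ~ Binomial(11, 0.142857), P(Y ≤ 11) = 1 − P(X ≤ 1).
  k=0: C(11,0)·0.142857^0·0.857143^11 = 0.18348
  k=1: C(11,1)·0.142857^1·0.857143^10 = 0.33638
1 − 0.51986 = 0.48014

0.480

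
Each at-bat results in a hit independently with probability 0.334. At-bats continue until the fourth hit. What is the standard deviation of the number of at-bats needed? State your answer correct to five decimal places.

4.88676

Y = total at-bats until the fourth success; negative binomial with r=4, p=0.334.
SD(Y) = √[r(1−p)/p²] = √(23.8803829) = 4.8867559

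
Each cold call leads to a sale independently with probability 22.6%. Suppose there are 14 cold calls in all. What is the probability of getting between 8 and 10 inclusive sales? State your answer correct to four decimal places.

0.0054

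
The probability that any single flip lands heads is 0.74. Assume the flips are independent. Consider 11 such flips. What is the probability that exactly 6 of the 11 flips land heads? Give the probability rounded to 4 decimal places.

X ~ Binomial(n=11, p=0.74).
P(X=6) = C(11,6) · p^6 · (1−p)^5
= 462 · 0.16421 · 0.0011881 = 0.090136

0.0901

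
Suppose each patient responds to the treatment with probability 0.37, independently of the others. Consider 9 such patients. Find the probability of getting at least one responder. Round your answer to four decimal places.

P(at least one) = 1 − P(none) = 1 − (1 − 0.37)^9
= 1 − 0.015634 = 0.984366

0.9844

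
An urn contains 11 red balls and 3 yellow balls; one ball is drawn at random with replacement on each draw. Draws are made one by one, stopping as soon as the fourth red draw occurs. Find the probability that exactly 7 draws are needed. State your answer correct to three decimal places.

0.075

Y = trial on which the fourth success occurs; negative binomial, r=4, p=0.785714.
P(Y=7) = C(6,3) · p^4 · (1−p)^3
= 20 · 0.38112 · 0.0098397 = 0.07500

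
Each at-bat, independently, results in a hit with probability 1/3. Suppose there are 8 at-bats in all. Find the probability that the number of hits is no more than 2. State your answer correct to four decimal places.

X ~ Binomial(8, 0.333333); P(X ≤ 2) = Σ C(8,k) p^k (1−p)^(8−k) over k:
  k=0: C(8,0)·0.333333^0·0.666667^8 = 0.039018
  k=1: C(8,1)·0.333333^1·0.666667^7 = 0.156074
  k=2: C(8,2)·0.333333^2·0.666667^6 = 0.273129
Total = 0.468221

0.4682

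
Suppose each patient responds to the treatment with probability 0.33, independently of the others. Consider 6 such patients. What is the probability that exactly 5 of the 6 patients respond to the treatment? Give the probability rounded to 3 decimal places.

0.016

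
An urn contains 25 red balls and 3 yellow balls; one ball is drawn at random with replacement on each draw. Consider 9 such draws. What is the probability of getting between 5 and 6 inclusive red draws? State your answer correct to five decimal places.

X ~ Binomial(9, 0.892857); P(5 ≤ X ≤ 6) = Σ C(9,k) p^k (1−p)^(9−k) over k:
  k=5: C(9,5)·0.892857^5·0.107143^4 = 0.0094218
  k=6: C(9,6)·0.892857^6·0.107143^3 = 0.0523433
Total = 0.0617651

0.06177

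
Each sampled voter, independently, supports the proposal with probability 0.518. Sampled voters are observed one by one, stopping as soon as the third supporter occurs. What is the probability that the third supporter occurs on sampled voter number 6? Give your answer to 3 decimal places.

0.156

Y = trial on which the third success occurs; negative binomial, r=3, p=0.518.
P(Y=6) = C(5,2) · p^3 · (1−p)^3
= 10 · 0.13899 · 0.11198 = 0.15564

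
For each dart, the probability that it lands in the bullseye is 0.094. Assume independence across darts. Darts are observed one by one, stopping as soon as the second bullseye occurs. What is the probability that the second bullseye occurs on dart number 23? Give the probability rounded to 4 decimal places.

Y = trial on which the second success occurs; negative binomial, r=2, p=0.094.
P(Y=23) = C(22,1) · p^2 · (1−p)^21
= 22 · 0.008836 · 0.1258 = 0.024455

0.0245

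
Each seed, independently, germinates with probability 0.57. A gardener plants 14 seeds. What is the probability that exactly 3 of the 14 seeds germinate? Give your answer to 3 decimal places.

X ~ Binomial(n=14, p=0.57).
P(X=3) = C(14,3) · p^3 · (1−p)^11
= 364 · 0.18519 · 9.2929e-05 = 0.00626

0.006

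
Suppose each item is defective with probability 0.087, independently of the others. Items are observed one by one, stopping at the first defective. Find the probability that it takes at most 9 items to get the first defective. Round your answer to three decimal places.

0.559

Y = number of items to the first success; geometric, p = 0.087.
P(Y ≤ 9) = 1 − (1−p)^9 = 1 − 0.44080 = 0.55920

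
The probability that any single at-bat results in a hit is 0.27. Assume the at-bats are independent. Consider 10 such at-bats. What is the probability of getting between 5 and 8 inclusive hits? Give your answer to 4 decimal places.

X ~ Binomial(10, 0.27); P(5 ≤ X ≤ 8) = Σ C(10,k) p^k (1−p)^(10−k) over k:
  k=5: C(10,5)·0.27^5·0.73^5 = 0.074961
  k=6: C(10,6)·0.27^6·0.73^4 = 0.023104
  k=7: C(10,7)·0.27^7·0.73^3 = 0.004883
  k=8: C(10,8)·0.27^8·0.73^2 = 0.000677
Total = 0.103625

0.1036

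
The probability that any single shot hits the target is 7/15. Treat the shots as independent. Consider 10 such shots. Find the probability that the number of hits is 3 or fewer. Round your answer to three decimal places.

X ~ Binomial(10, 0.466667); P(X ≤ 3) = Σ C(10,k) p^k (1−p)^(10−k) over k:
  k=0: C(10,0)·0.466667^0·0.533333^10 = 0.00186
  k=1: C(10,1)·0.466667^1·0.533333^9 = 0.01629
  k=2: C(10,2)·0.466667^2·0.533333^8 = 0.06415
  k=3: C(10,3)·0.466667^3·0.533333^7 = 0.14969
Total = 0.23200

0.232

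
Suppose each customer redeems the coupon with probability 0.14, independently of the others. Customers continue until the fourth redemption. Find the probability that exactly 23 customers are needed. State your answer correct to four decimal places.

Y = trial on which the fourth success occurs; negative binomial, r=4, p=0.14.
P(Y=23) = C(22,3) · p^4 · (1−p)^19
= 1540 · 0.00038416 · 0.056947 = 0.033690

0.0337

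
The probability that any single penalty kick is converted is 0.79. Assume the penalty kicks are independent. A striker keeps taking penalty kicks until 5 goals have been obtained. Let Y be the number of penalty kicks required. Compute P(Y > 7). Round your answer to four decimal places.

0.1657

Needing more than 7 penalty kicks ⇔ fewer than 5 successes in the first 7. With X ~ Binomial(7, 0.79), P(Y > 7) = P(X ≤ 4).
  k=0: C(7,0)·0.79^0·0.21^7 = 0.000018
  k=1: C(7,1)·0.79^1·0.21^6 = 0.000474
  k=2: C(7,2)·0.79^2·0.21^5 = 0.005353
  k=3: C(7,3)·0.79^3·0.21^4 = 0.033560
  k=4: C(7,4)·0.79^4·0.21^3 = 0.126251
P(X ≤ 4) = 0.165656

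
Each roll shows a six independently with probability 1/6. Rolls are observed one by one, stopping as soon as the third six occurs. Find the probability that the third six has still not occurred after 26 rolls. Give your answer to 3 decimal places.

0.168

Needing more than 26 rolls ⇔ fewer than 3 successes in the first 26. With X ~ Binomial(26, 0.166667), P(Y > 26) = P(X ≤ 2).
  k=0: C(26,0)·0.166667^0·0.833333^26 = 0.00874
  k=1: C(26,1)·0.166667^1·0.833333^25 = 0.04542
  k=2: C(26,2)·0.166667^2·0.833333^24 = 0.11356
P(X ≤ 2) = 0.16772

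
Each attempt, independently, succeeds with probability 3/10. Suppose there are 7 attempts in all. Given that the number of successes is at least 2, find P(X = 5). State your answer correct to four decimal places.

X ~ Binomial(7, 0.30). Want P(X=5 | X≥2) = P(X=5) / P(X≥2).
P(X=5) = C(7,5)·0.30^5·0.70^2 = 0.025005
P(X≥2) = 1 − 0.082354 − 0.247063 = 0.670583
Ratio = 0.025005 / 0.670583 = 0.037288

0.0373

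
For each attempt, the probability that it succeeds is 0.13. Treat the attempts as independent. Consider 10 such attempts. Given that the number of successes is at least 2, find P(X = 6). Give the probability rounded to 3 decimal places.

X ~ Binomial(10, 0.13). Want P(X=6 | X≥2) = P(X=6) / P(X≥2).
P(X=6) = C(10,6)·0.13^6·0.87^4 = 0.00058
P(X≥2) = 1 − 0.24842 − 0.37121 = 0.38037
Ratio = 0.00058 / 0.38037 = 0.00153

0.002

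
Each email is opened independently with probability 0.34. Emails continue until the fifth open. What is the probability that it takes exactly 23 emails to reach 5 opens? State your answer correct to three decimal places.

Y = trial on which the fifth success occurs; negative binomial, r=5, p=0.34.
P(Y=23) = C(22,4) · p^5 · (1−p)^18
= 7315 · 0.0045435 · 0.00056466 = 0.01877

0.019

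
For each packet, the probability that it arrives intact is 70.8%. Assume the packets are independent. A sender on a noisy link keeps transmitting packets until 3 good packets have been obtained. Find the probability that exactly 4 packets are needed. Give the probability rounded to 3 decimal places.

Y = trial on which the third success occurs; negative binomial, r=3, p=0.708.
P(Y=4) = C(3,2) · p^3 · (1−p)^1
= 3 · 0.35489 · 0.292 = 0.31089

0.311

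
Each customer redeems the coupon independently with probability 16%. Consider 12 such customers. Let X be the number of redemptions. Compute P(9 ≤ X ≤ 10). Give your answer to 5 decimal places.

X ~ Binomial(12, 0.16); P(9 ≤ X ≤ 10) = Σ C(12,k) p^k (1−p)^(12−k) over k:
  k=9: C(12,9)·0.16^9·0.84^3 = 0.0000090
  k=10: C(12,10)·0.16^10·0.84^2 = 0.0000005
Total = 0.0000095

0.00001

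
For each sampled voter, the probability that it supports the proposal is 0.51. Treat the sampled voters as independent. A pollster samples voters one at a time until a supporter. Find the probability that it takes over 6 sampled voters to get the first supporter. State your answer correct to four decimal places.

Y = number of sampled voters to the first success; geometric, p = 0.51.
P(Y > 6) = P(first 6 all fail) = (1−p)^6 = 0.013841

0.0138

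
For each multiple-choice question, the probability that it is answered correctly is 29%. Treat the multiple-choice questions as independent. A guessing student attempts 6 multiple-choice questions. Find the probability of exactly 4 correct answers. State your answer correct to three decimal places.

0.053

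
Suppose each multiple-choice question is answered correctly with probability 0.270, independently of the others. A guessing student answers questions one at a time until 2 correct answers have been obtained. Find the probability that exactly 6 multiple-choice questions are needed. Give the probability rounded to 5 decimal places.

Y = trial on which the second success occurs; negative binomial, r=2, p=0.27.
P(Y=6) = C(5,1) · p^2 · (1−p)^4
= 5 · 0.0729 · 0.28398 = 0.1035116

0.10351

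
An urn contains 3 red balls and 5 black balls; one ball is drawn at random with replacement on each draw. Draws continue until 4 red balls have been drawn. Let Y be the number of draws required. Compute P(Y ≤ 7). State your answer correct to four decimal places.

0.2430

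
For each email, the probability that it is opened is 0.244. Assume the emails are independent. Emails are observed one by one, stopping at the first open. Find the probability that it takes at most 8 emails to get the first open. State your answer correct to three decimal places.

Y = number of emails to the first success; geometric, p = 0.244.
P(Y ≤ 8) = 1 − (1−p)^8 = 1 − 0.10670 = 0.89330

0.893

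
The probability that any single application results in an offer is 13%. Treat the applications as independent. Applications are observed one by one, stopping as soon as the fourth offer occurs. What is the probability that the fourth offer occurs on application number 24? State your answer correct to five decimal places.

0.03122

Y = trial on which the fourth success occurs; negative binomial, r=4, p=0.13.
P(Y=24) = C(23,3) · p^4 · (1−p)^20
= 1771 · 0.00028561 · 0.061714 = 0.0312160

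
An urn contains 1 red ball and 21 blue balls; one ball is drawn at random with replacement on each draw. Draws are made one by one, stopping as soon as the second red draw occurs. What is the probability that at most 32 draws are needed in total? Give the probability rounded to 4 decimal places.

0.4304

Finishing within 32 draws ⇔ at least 2 successes in the first 32. With X ~ Binomial(32, 0.045455), P(Y ≤ 32) = 1 − P(X ≤ 1).
  k=0: C(32,0)·0.045455^0·0.954545^32 = 0.225679
  k=1: C(32,1)·0.045455^1·0.954545^31 = 0.343892
1 − 0.569571 = 0.430429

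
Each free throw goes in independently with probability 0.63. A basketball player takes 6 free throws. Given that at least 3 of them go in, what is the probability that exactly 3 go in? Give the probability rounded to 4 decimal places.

X ~ Binomial(6, 0.63). Want P(X=3 | X≥3) = P(X=3) / P(X≥3).
P(X=3) = C(6,3)·0.63^3·0.37^3 = 0.253313
P(X≥3) = 1 − 0.002566 − 0.026212 − 0.111578 = 0.859644
Ratio = 0.253313 / 0.859644 = 0.294672

0.2947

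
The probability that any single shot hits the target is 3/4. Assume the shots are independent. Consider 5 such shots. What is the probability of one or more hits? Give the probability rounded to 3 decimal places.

0.999

P(at least one) = 1 − P(none) = 1 − (1 − 0.75)^5
= 1 − 0.00098 = 0.99902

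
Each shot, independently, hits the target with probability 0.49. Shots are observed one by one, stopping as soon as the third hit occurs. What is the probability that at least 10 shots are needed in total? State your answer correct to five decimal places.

Needing more than 9 shots ⇔ fewer than 3 successes in the first 9. With X ~ Binomial(9, 0.49), P(Y > 9) = P(X ≤ 2).
  k=0: C(9,0)·0.49^0·0.51^9 = 0.0023342
  k=1: C(9,1)·0.49^1·0.51^8 = 0.0201837
  k=2: C(9,2)·0.49^2·0.51^7 = 0.0775686
P(X ≤ 2) = 0.1000864

0.10009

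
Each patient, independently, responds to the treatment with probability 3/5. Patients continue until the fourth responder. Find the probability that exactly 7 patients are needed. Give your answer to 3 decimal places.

0.166

Y = trial on which the fourth success occurs; negative binomial, r=4, p=0.60.
P(Y=7) = C(6,3) · p^4 · (1−p)^3
= 20 · 0.1296 · 0.064 = 0.16589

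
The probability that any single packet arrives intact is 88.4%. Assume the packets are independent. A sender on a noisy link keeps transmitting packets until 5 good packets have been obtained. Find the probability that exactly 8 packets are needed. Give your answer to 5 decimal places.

0.02949

Y = trial on which the fifth success occurs; negative binomial, r=5, p=0.884.
P(Y=8) = C(7,4) · p^5 · (1−p)^3
= 35 · 0.53984 · 0.0015609 = 0.0294919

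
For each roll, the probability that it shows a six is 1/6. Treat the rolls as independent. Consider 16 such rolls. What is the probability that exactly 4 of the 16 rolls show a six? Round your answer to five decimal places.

X ~ Binomial(n=16, p=0.166667).
P(X=4) = C(16,4) · p^4 · (1−p)^12
= 1820 · 0.0007716 · 0.11216 = 0.1575039

0.15750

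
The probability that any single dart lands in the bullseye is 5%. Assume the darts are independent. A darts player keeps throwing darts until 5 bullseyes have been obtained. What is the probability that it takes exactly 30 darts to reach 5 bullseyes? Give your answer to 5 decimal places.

0.00206

Y = trial on which the fifth success occurs; negative binomial, r=5, p=0.05.
P(Y=30) = C(29,4) · p^5 · (1−p)^25
= 23751 · 3.125e-07 · 0.27739 = 0.0020588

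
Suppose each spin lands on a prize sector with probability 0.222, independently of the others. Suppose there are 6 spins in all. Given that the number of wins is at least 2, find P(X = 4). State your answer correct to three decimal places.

0.055

X ~ Binomial(6, 0.222). Want P(X=4 | X≥2) = P(X=4) / P(X≥2).
P(X=4) = C(6,4)·0.222^4·0.778^2 = 0.02205
P(X≥2) = 1 − 0.22176 − 0.37967 = 0.39858
Ratio = 0.02205 / 0.39858 = 0.05533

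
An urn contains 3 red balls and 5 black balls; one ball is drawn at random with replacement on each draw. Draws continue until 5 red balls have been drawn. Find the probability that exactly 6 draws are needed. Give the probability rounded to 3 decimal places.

0.023

Y = trial on which the fifth success occurs; negative binomial, r=5, p=0.375.
P(Y=6) = C(5,4) · p^5 · (1−p)^1
= 5 · 0.0074158 · 0.625 = 0.02317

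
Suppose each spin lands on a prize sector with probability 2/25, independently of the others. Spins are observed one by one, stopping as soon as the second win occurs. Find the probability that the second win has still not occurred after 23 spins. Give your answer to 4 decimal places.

0.4408

Needing more than 23 spins ⇔ fewer than 2 successes in the first 23. With X ~ Binomial(23, 0.08), P(Y > 23) = P(X ≤ 1).
  k=0: C(23,0)·0.08^0·0.92^23 = 0.146933
  k=1: C(23,1)·0.08^1·0.92^22 = 0.293866
P(X ≤ 1) = 0.440800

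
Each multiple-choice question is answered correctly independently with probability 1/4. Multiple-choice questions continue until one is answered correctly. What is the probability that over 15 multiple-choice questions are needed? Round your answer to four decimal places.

0.0134

Y = number of multiple-choice questions to the first success; geometric, p = 0.25.
P(Y > 15) = P(first 15 all fail) = (1−p)^15 = 0.013363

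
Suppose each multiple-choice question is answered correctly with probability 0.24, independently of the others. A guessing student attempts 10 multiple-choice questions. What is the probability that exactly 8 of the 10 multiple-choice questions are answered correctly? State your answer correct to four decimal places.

X ~ Binomial(n=10, p=0.24).
P(X=8) = C(10,8) · p^8 · (1−p)^2
= 45 · 1.1008e-05 · 0.5776 = 0.000286

0.0003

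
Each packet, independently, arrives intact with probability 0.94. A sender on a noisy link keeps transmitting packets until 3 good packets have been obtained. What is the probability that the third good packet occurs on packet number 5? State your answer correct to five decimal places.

Y = trial on which the third success occurs; negative binomial, r=3, p=0.94.
P(Y=5) = C(4,2) · p^3 · (1−p)^2
= 6 · 0.83058 · 0.0036 = 0.0179406

0.01794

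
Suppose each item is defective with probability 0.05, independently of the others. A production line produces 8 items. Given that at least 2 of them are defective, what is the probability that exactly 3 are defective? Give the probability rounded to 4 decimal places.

0.0946

X ~ Binomial(8, 0.05). Want P(X=3 | X≥2) = P(X=3) / P(X≥2).
P(X=3) = C(8,3)·0.05^3·0.95^5 = 0.005416
P(X≥2) = 1 − 0.663420 − 0.279335 = 0.057245
Ratio = 0.005416 / 0.057245 = 0.094620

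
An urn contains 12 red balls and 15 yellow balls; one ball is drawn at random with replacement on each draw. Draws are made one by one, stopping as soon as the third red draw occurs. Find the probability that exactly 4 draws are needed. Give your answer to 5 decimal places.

0.14632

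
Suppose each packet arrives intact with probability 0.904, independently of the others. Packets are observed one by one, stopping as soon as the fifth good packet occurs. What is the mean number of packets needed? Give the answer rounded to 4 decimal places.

Y = total packets until the fifth success; negative binomial with r=5, p=0.904.
E[Y] = r / p = 5 / 0.904 = 5.530973

5.5310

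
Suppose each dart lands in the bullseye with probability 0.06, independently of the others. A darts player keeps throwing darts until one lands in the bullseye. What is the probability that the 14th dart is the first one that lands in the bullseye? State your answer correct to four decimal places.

0.0268

Geometric (trials to first success), p = 0.06.
P(Y = 14) = (1−p)^13 · p = 0.44737 · 0.06 = 0.026842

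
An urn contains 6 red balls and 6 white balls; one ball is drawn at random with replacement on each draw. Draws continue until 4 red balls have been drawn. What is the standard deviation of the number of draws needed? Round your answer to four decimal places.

Y = total draws until the fourth success; negative binomial with r=4, p=0.50.
SD(Y) = √[r(1−p)/p²] = √(8.000000) = 2.828427

2.8284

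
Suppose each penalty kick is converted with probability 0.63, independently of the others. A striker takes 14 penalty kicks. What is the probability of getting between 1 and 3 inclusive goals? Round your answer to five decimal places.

X ~ Binomial(14, 0.63); P(1 ≤ X ≤ 3) = Σ C(14,k) p^k (1−p)^(14−k) over k:
  k=1: C(14,1)·0.63^1·0.37^13 = 0.0000215
  k=2: C(14,2)·0.63^2·0.37^12 = 0.0002378
  k=3: C(14,3)·0.63^3·0.37^11 = 0.0016194
Total = 0.0018786

0.00188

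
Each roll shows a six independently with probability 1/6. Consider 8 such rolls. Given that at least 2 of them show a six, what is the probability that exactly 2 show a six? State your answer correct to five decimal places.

0.65889

X ~ Binomial(8, 0.166667). Want P(X=2 | X≥2) = P(X=2) / P(X≥2).
P(X=2) = C(8,2)·0.166667^2·0.833333^6 = 0.2604762
P(X≥2) = 1 − 0.2325680 − 0.3721089 = 0.3953231
Ratio = 0.2604762 / 0.3953231 = 0.6588945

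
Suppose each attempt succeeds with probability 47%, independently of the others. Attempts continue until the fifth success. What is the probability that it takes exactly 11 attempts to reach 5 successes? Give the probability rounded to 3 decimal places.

Y = trial on which the fifth success occurs; negative binomial, r=5, p=0.47.
P(Y=11) = C(10,4) · p^5 · (1−p)^6
= 210 · 0.022935 · 0.022164 = 0.10675

0.107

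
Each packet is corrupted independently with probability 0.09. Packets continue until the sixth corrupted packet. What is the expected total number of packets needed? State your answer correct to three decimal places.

66.667

Y = total packets until the sixth success; negative binomial with r=6, p=0.09.
E[Y] = r / p = 6 / 0.09 = 66.66667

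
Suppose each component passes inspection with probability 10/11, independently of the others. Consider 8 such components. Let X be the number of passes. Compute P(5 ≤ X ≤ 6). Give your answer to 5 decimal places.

0.15675

X ~ Binomial(8, 0.909091); P(5 ≤ X ≤ 6) = Σ C(8,k) p^k (1−p)^(8−k) over k:
  k=5: C(8,5)·0.909091^5·0.090909^3 = 0.0261244
  k=6: C(8,6)·0.909091^6·0.090909^2 = 0.1306221
Total = 0.1567465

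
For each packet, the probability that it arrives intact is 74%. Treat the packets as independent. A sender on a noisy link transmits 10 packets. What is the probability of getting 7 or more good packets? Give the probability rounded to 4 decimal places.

0.7521

X ~ Binomial(10, 0.74); P(X ≥ 7) = Σ C(10,k) p^k (1−p)^(10−k) over k:
  k=7: C(10,7)·0.74^7·0.26^3 = 0.256285
  k=8: C(10,8)·0.74^8·0.26^2 = 0.273535
  k=9: C(10,9)·0.74^9·0.26^1 = 0.173005
  k=10: C(10,10)·0.74^10·0.26^0 = 0.049240
Total = 0.752065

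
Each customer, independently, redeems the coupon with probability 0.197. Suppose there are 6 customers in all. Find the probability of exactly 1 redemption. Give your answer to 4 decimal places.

X ~ Binomial(n=6, p=0.197).
P(X=1) = C(6,1) · p^1 · (1−p)^5
= 6 · 0.197 · 0.33387 = 0.394635

0.3946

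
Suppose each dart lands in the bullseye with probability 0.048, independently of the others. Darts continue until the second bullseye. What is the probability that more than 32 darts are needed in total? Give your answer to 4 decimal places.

0.5415

Needing more than 32 darts ⇔ fewer than 2 successes in the first 32. With X ~ Binomial(32, 0.048), P(Y > 32) = P(X ≤ 1).
  k=0: C(32,0)·0.048^0·0.952^32 = 0.207196
  k=1: C(32,1)·0.048^1·0.952^31 = 0.334300
P(X ≤ 1) = 0.541497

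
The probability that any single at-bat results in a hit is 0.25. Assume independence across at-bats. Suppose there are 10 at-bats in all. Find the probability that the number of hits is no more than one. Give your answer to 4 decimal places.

0.2440

X ~ Binomial(10, 0.25); P(X ≤ 1) = Σ C(10,k) p^k (1−p)^(10−k) over k:
  k=0: C(10,0)·0.25^0·0.75^10 = 0.056314
  k=1: C(10,1)·0.25^1·0.75^9 = 0.187712
Total = 0.244025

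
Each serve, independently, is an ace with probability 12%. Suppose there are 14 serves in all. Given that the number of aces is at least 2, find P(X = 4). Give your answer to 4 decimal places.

0.1124

X ~ Binomial(14, 0.12). Want P(X=4 | X≥2) = P(X=4) / P(X≥2).
P(X=4) = C(14,4)·0.12^4·0.88^10 = 0.057808
P(X≥2) = 1 − 0.167016 − 0.318848 = 0.514136
Ratio = 0.057808 / 0.514136 = 0.112437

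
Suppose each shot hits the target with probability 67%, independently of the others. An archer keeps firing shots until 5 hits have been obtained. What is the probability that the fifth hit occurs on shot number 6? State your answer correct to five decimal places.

Y = trial on which the fifth success occurs; negative binomial, r=5, p=0.67.
P(Y=6) = C(5,4) · p^5 · (1−p)^1
= 5 · 0.13501 · 0.33 = 0.2227706

0.22277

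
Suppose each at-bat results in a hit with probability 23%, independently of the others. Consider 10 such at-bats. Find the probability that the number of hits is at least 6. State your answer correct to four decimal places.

X ~ Binomial(10, 0.23); P(X ≥ 6) = Σ C(10,k) p^k (1−p)^(10−k) over k:
  k=6: C(10,6)·0.23^6·0.77^4 = 0.010928
  k=7: C(10,7)·0.23^7·0.77^3 = 0.001865
  k=8: C(10,8)·0.23^8·0.77^2 = 0.000209
  k=9: C(10,9)·0.23^9·0.77^1 = 0.000014
  k=10: C(10,10)·0.23^10·0.77^0 = 0.000000
Total = 0.013017

0.0130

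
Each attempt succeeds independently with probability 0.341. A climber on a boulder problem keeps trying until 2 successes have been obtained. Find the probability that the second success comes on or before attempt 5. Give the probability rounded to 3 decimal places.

0.554

Finishing within 5 attempts ⇔ at least 2 successes in the first 5. With X ~ Binomial(5, 0.341), P(Y ≤ 5) = 1 − P(X ≤ 1).
  k=0: C(5,0)·0.341^0·0.659^5 = 0.12429
  k=1: C(5,1)·0.341^1·0.659^4 = 0.32156
1 − 0.44585 = 0.55415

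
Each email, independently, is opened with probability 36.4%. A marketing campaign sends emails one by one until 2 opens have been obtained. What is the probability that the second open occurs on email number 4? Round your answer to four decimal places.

Y = trial on which the second success occurs; negative binomial, r=2, p=0.364.
P(Y=4) = C(3,1) · p^2 · (1−p)^2
= 3 · 0.1325 · 0.4045 = 0.160782

0.1608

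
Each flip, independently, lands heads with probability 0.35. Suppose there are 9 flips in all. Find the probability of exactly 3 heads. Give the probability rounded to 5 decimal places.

X ~ Binomial(n=9, p=0.35).
P(X=3) = C(9,3) · p^3 · (1−p)^6
= 84 · 0.042875 · 0.075419 = 0.2716211

0.27162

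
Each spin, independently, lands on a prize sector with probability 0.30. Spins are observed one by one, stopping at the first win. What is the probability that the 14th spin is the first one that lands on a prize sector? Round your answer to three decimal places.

0.003

Geometric (trials to first success), p = 0.30.
P(Y = 14) = (1−p)^13 · p = 0.0096889 · 0.30 = 0.00291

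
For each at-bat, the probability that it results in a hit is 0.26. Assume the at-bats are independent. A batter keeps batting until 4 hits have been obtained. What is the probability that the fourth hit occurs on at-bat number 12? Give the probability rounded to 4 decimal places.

Y = trial on which the fourth success occurs; negative binomial, r=4, p=0.26.
P(Y=12) = C(11,3) · p^4 · (1−p)^8
= 165 · 0.0045698 · 0.089919 = 0.067800

0.0678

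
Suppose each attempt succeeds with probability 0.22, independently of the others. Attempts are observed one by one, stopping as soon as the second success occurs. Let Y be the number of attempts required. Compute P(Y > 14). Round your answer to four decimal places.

Needing more than 14 attempts ⇔ fewer than 2 successes in the first 14. With X ~ Binomial(14, 0.22), P(Y > 14) = P(X ≤ 1).
  k=0: C(14,0)·0.22^0·0.78^14 = 0.030855
  k=1: C(14,1)·0.22^1·0.78^13 = 0.121837
P(X ≤ 1) = 0.152692

0.1527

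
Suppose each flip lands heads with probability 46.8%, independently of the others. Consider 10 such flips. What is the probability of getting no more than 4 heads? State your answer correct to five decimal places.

0.45777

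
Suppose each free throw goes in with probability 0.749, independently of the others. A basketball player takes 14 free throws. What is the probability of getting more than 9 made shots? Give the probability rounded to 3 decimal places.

X ~ Binomial(14, 0.749); P(X ≥ 10) = Σ C(14,k) p^k (1−p)^(14−k) over k:
  k=10: C(14,10)·0.749^10·0.251^4 = 0.22077
  k=11: C(14,11)·0.749^11·0.251^3 = 0.23956
  k=12: C(14,12)·0.749^12·0.251^2 = 0.17872
  k=13: C(14,13)·0.749^13·0.251^1 = 0.08205
  k=14: C(14,14)·0.749^14·0.251^0 = 0.01749
Total = 0.73859

0.739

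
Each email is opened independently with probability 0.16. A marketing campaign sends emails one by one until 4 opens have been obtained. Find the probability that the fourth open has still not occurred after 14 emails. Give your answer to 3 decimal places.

0.826

Needing more than 14 emails ⇔ fewer than 4 successes in the first 14. With X ~ Binomial(14, 0.16), P(Y > 14) = P(X ≤ 3).
  k=0: C(14,0)·0.16^0·0.84^14 = 0.08708
  k=1: C(14,1)·0.16^1·0.84^13 = 0.23221
  k=2: C(14,2)·0.16^2·0.84^12 = 0.28750
  k=3: C(14,3)·0.16^3·0.84^11 = 0.21905
P(X ≤ 3) = 0.82583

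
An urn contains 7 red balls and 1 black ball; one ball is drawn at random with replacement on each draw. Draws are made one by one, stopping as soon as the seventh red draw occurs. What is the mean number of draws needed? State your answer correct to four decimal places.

Y = total draws until the seventh success; negative binomial with r=7, p=0.875.
E[Y] = r / p = 7 / 0.875 = 8.000000

8.0000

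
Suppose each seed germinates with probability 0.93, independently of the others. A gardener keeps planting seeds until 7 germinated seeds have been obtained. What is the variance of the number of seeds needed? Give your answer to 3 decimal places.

Y = total seeds until the seventh success; negative binomial with r=7, p=0.93.
Var(Y) = r(1−p)/p² = 7·0.07 / 0.93² = 0.56654

0.567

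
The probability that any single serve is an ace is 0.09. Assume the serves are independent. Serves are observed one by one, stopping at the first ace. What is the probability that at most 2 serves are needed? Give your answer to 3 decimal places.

0.172

Y = number of serves to the first success; geometric, p = 0.09.
P(Y ≤ 2) = 1 − (1−p)^2 = 1 − 0.82810 = 0.17190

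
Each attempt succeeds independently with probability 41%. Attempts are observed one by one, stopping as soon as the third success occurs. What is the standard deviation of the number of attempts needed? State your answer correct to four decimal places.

Y = total attempts until the third success; negative binomial with r=3, p=0.41.
SD(Y) = √[r(1−p)/p²] = √(10.529447) = 3.244911

3.2449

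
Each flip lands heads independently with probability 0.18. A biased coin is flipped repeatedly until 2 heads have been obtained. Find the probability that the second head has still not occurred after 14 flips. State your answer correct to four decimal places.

Needing more than 14 flips ⇔ fewer than 2 successes in the first 14. With X ~ Binomial(14, 0.18), P(Y > 14) = P(X ≤ 1).
  k=0: C(14,0)·0.18^0·0.82^14 = 0.062143
  k=1: C(14,1)·0.18^1·0.82^13 = 0.190977
P(X ≤ 1) = 0.253120

0.2531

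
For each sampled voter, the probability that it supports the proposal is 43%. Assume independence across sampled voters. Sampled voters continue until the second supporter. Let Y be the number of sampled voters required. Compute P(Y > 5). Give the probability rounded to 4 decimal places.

Needing more than 5 sampled voters ⇔ fewer than 2 successes in the first 5. With X ~ Binomial(5, 0.43), P(Y > 5) = P(X ≤ 1).
  k=0: C(5,0)·0.43^0·0.57^5 = 0.060169
  k=1: C(5,1)·0.43^1·0.57^4 = 0.226954
P(X ≤ 1) = 0.287123

0.2871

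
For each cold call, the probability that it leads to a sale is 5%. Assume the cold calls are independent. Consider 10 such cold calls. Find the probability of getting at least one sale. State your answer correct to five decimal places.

P(at least one) = 1 − P(none) = 1 − (1 − 0.05)^10
= 1 − 0.5987369 = 0.4012631

0.40126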